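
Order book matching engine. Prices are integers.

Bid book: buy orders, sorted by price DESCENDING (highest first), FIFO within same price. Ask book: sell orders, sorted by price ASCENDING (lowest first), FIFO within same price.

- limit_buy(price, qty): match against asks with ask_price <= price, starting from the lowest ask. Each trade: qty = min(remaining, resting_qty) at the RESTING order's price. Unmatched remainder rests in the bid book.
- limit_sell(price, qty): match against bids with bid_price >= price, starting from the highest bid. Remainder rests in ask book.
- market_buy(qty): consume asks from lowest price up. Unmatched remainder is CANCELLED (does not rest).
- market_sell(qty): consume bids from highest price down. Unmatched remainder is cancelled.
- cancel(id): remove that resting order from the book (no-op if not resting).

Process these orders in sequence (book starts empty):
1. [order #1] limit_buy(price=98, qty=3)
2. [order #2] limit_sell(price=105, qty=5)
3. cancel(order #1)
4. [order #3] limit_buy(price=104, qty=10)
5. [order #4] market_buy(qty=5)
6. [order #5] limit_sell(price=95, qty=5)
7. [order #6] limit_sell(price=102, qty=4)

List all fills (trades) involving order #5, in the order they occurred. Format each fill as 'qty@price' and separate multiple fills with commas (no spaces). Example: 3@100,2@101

Answer: 5@104

Derivation:
After op 1 [order #1] limit_buy(price=98, qty=3): fills=none; bids=[#1:3@98] asks=[-]
After op 2 [order #2] limit_sell(price=105, qty=5): fills=none; bids=[#1:3@98] asks=[#2:5@105]
After op 3 cancel(order #1): fills=none; bids=[-] asks=[#2:5@105]
After op 4 [order #3] limit_buy(price=104, qty=10): fills=none; bids=[#3:10@104] asks=[#2:5@105]
After op 5 [order #4] market_buy(qty=5): fills=#4x#2:5@105; bids=[#3:10@104] asks=[-]
After op 6 [order #5] limit_sell(price=95, qty=5): fills=#3x#5:5@104; bids=[#3:5@104] asks=[-]
After op 7 [order #6] limit_sell(price=102, qty=4): fills=#3x#6:4@104; bids=[#3:1@104] asks=[-]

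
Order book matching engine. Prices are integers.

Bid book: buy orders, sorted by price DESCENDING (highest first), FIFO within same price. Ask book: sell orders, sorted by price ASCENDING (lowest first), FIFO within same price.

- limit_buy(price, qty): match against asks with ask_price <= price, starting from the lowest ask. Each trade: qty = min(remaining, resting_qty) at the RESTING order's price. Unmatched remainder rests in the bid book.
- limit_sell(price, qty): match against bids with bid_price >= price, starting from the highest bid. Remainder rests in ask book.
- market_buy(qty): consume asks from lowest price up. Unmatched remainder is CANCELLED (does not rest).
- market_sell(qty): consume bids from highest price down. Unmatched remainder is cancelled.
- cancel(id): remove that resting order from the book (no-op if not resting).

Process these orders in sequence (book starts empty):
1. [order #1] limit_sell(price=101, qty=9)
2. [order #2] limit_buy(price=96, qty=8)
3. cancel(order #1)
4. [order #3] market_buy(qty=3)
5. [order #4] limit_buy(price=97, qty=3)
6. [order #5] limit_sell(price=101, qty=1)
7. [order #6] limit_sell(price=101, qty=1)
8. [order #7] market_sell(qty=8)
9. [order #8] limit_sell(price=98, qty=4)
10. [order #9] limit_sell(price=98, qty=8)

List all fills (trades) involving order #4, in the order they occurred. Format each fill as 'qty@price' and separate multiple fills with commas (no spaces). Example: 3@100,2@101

After op 1 [order #1] limit_sell(price=101, qty=9): fills=none; bids=[-] asks=[#1:9@101]
After op 2 [order #2] limit_buy(price=96, qty=8): fills=none; bids=[#2:8@96] asks=[#1:9@101]
After op 3 cancel(order #1): fills=none; bids=[#2:8@96] asks=[-]
After op 4 [order #3] market_buy(qty=3): fills=none; bids=[#2:8@96] asks=[-]
After op 5 [order #4] limit_buy(price=97, qty=3): fills=none; bids=[#4:3@97 #2:8@96] asks=[-]
After op 6 [order #5] limit_sell(price=101, qty=1): fills=none; bids=[#4:3@97 #2:8@96] asks=[#5:1@101]
After op 7 [order #6] limit_sell(price=101, qty=1): fills=none; bids=[#4:3@97 #2:8@96] asks=[#5:1@101 #6:1@101]
After op 8 [order #7] market_sell(qty=8): fills=#4x#7:3@97 #2x#7:5@96; bids=[#2:3@96] asks=[#5:1@101 #6:1@101]
After op 9 [order #8] limit_sell(price=98, qty=4): fills=none; bids=[#2:3@96] asks=[#8:4@98 #5:1@101 #6:1@101]
After op 10 [order #9] limit_sell(price=98, qty=8): fills=none; bids=[#2:3@96] asks=[#8:4@98 #9:8@98 #5:1@101 #6:1@101]

Answer: 3@97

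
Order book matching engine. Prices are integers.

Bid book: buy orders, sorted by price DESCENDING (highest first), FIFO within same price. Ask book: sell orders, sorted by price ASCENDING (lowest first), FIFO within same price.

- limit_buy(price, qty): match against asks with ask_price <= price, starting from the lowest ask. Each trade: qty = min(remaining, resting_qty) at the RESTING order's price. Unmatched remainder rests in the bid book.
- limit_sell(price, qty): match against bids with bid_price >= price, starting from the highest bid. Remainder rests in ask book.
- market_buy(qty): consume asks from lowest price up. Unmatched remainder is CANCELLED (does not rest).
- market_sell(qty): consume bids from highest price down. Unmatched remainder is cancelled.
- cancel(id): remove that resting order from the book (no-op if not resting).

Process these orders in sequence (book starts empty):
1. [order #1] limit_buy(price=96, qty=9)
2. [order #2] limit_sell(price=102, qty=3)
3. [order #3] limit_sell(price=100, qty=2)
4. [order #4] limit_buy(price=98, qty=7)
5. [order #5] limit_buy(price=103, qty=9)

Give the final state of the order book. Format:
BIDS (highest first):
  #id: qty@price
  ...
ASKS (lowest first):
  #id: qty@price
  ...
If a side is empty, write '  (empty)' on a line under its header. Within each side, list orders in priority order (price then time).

After op 1 [order #1] limit_buy(price=96, qty=9): fills=none; bids=[#1:9@96] asks=[-]
After op 2 [order #2] limit_sell(price=102, qty=3): fills=none; bids=[#1:9@96] asks=[#2:3@102]
After op 3 [order #3] limit_sell(price=100, qty=2): fills=none; bids=[#1:9@96] asks=[#3:2@100 #2:3@102]
After op 4 [order #4] limit_buy(price=98, qty=7): fills=none; bids=[#4:7@98 #1:9@96] asks=[#3:2@100 #2:3@102]
After op 5 [order #5] limit_buy(price=103, qty=9): fills=#5x#3:2@100 #5x#2:3@102; bids=[#5:4@103 #4:7@98 #1:9@96] asks=[-]

Answer: BIDS (highest first):
  #5: 4@103
  #4: 7@98
  #1: 9@96
ASKS (lowest first):
  (empty)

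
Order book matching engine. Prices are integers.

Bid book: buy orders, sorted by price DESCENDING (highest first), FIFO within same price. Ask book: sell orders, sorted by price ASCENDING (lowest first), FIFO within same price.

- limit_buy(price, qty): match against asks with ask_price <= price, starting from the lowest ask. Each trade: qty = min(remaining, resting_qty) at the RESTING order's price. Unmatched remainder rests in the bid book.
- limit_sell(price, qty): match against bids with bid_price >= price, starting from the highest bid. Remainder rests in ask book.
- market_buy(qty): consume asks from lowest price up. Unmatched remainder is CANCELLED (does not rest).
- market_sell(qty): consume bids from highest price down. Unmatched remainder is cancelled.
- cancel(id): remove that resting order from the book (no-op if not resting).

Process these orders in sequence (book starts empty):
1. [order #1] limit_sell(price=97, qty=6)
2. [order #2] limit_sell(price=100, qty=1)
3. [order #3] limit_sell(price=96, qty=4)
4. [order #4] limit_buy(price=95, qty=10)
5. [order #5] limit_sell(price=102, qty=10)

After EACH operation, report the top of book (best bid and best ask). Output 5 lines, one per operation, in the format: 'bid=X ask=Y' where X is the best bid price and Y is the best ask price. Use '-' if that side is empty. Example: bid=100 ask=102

Answer: bid=- ask=97
bid=- ask=97
bid=- ask=96
bid=95 ask=96
bid=95 ask=96

Derivation:
After op 1 [order #1] limit_sell(price=97, qty=6): fills=none; bids=[-] asks=[#1:6@97]
After op 2 [order #2] limit_sell(price=100, qty=1): fills=none; bids=[-] asks=[#1:6@97 #2:1@100]
After op 3 [order #3] limit_sell(price=96, qty=4): fills=none; bids=[-] asks=[#3:4@96 #1:6@97 #2:1@100]
After op 4 [order #4] limit_buy(price=95, qty=10): fills=none; bids=[#4:10@95] asks=[#3:4@96 #1:6@97 #2:1@100]
After op 5 [order #5] limit_sell(price=102, qty=10): fills=none; bids=[#4:10@95] asks=[#3:4@96 #1:6@97 #2:1@100 #5:10@102]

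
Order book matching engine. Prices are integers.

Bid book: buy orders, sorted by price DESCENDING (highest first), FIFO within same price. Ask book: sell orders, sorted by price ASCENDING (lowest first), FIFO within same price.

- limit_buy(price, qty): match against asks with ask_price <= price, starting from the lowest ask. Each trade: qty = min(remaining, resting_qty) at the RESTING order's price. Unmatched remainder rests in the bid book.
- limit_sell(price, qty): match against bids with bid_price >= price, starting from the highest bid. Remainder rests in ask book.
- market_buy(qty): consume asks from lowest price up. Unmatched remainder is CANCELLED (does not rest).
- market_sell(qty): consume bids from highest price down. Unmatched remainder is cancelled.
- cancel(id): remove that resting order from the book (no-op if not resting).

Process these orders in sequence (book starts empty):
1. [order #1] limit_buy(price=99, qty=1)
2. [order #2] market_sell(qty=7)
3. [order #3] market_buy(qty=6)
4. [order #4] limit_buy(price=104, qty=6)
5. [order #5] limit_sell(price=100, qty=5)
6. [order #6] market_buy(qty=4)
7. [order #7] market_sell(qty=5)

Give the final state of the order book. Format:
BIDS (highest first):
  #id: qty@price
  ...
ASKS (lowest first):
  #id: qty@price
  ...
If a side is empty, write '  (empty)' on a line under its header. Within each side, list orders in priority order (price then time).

After op 1 [order #1] limit_buy(price=99, qty=1): fills=none; bids=[#1:1@99] asks=[-]
After op 2 [order #2] market_sell(qty=7): fills=#1x#2:1@99; bids=[-] asks=[-]
After op 3 [order #3] market_buy(qty=6): fills=none; bids=[-] asks=[-]
After op 4 [order #4] limit_buy(price=104, qty=6): fills=none; bids=[#4:6@104] asks=[-]
After op 5 [order #5] limit_sell(price=100, qty=5): fills=#4x#5:5@104; bids=[#4:1@104] asks=[-]
After op 6 [order #6] market_buy(qty=4): fills=none; bids=[#4:1@104] asks=[-]
After op 7 [order #7] market_sell(qty=5): fills=#4x#7:1@104; bids=[-] asks=[-]

Answer: BIDS (highest first):
  (empty)
ASKS (lowest first):
  (empty)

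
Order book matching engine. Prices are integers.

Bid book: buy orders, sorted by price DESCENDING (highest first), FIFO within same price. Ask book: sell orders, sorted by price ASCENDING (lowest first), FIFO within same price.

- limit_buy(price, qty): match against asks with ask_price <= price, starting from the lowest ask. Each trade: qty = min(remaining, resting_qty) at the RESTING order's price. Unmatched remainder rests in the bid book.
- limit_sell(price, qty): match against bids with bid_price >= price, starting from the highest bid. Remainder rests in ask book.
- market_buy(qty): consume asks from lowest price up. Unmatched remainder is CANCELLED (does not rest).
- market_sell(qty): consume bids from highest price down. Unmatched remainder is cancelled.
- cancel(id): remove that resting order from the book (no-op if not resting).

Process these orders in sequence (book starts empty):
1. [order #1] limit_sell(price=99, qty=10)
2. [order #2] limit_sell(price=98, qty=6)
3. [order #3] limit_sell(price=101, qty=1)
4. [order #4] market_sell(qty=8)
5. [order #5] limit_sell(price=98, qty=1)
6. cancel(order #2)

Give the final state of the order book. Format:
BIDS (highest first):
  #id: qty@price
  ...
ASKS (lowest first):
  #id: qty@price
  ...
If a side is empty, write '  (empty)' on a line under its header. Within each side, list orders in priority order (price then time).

Answer: BIDS (highest first):
  (empty)
ASKS (lowest first):
  #5: 1@98
  #1: 10@99
  #3: 1@101

Derivation:
After op 1 [order #1] limit_sell(price=99, qty=10): fills=none; bids=[-] asks=[#1:10@99]
After op 2 [order #2] limit_sell(price=98, qty=6): fills=none; bids=[-] asks=[#2:6@98 #1:10@99]
After op 3 [order #3] limit_sell(price=101, qty=1): fills=none; bids=[-] asks=[#2:6@98 #1:10@99 #3:1@101]
After op 4 [order #4] market_sell(qty=8): fills=none; bids=[-] asks=[#2:6@98 #1:10@99 #3:1@101]
After op 5 [order #5] limit_sell(price=98, qty=1): fills=none; bids=[-] asks=[#2:6@98 #5:1@98 #1:10@99 #3:1@101]
After op 6 cancel(order #2): fills=none; bids=[-] asks=[#5:1@98 #1:10@99 #3:1@101]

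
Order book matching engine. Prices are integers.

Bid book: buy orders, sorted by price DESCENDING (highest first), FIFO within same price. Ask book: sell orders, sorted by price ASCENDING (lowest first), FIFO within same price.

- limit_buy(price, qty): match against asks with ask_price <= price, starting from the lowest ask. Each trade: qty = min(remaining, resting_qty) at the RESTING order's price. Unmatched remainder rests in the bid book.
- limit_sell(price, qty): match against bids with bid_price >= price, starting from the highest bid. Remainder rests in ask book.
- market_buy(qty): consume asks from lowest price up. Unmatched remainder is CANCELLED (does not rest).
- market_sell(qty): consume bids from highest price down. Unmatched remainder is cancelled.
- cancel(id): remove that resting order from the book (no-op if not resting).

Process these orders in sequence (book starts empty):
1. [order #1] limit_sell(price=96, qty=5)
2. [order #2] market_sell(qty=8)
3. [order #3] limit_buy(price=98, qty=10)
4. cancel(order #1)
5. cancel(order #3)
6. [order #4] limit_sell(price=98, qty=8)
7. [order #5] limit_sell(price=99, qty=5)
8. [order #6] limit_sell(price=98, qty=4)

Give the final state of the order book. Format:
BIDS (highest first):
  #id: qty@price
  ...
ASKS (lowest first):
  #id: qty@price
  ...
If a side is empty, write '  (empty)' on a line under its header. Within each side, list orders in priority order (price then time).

After op 1 [order #1] limit_sell(price=96, qty=5): fills=none; bids=[-] asks=[#1:5@96]
After op 2 [order #2] market_sell(qty=8): fills=none; bids=[-] asks=[#1:5@96]
After op 3 [order #3] limit_buy(price=98, qty=10): fills=#3x#1:5@96; bids=[#3:5@98] asks=[-]
After op 4 cancel(order #1): fills=none; bids=[#3:5@98] asks=[-]
After op 5 cancel(order #3): fills=none; bids=[-] asks=[-]
After op 6 [order #4] limit_sell(price=98, qty=8): fills=none; bids=[-] asks=[#4:8@98]
After op 7 [order #5] limit_sell(price=99, qty=5): fills=none; bids=[-] asks=[#4:8@98 #5:5@99]
After op 8 [order #6] limit_sell(price=98, qty=4): fills=none; bids=[-] asks=[#4:8@98 #6:4@98 #5:5@99]

Answer: BIDS (highest first):
  (empty)
ASKS (lowest first):
  #4: 8@98
  #6: 4@98
  #5: 5@99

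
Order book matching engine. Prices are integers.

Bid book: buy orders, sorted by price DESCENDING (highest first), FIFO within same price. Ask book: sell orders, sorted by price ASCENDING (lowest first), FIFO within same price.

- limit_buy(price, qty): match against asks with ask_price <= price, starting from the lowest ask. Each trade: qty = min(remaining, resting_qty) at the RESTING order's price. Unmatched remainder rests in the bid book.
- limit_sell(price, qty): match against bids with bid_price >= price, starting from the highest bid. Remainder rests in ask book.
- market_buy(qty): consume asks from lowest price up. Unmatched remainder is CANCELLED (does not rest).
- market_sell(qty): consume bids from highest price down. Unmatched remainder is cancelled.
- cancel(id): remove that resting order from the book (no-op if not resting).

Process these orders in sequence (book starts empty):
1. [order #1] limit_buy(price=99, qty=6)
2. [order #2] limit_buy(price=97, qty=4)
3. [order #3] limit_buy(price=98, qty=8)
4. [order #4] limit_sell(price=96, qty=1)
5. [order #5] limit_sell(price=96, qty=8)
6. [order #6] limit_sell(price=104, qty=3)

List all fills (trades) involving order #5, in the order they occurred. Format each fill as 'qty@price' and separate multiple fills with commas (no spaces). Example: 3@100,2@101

Answer: 5@99,3@98

Derivation:
After op 1 [order #1] limit_buy(price=99, qty=6): fills=none; bids=[#1:6@99] asks=[-]
After op 2 [order #2] limit_buy(price=97, qty=4): fills=none; bids=[#1:6@99 #2:4@97] asks=[-]
After op 3 [order #3] limit_buy(price=98, qty=8): fills=none; bids=[#1:6@99 #3:8@98 #2:4@97] asks=[-]
After op 4 [order #4] limit_sell(price=96, qty=1): fills=#1x#4:1@99; bids=[#1:5@99 #3:8@98 #2:4@97] asks=[-]
After op 5 [order #5] limit_sell(price=96, qty=8): fills=#1x#5:5@99 #3x#5:3@98; bids=[#3:5@98 #2:4@97] asks=[-]
After op 6 [order #6] limit_sell(price=104, qty=3): fills=none; bids=[#3:5@98 #2:4@97] asks=[#6:3@104]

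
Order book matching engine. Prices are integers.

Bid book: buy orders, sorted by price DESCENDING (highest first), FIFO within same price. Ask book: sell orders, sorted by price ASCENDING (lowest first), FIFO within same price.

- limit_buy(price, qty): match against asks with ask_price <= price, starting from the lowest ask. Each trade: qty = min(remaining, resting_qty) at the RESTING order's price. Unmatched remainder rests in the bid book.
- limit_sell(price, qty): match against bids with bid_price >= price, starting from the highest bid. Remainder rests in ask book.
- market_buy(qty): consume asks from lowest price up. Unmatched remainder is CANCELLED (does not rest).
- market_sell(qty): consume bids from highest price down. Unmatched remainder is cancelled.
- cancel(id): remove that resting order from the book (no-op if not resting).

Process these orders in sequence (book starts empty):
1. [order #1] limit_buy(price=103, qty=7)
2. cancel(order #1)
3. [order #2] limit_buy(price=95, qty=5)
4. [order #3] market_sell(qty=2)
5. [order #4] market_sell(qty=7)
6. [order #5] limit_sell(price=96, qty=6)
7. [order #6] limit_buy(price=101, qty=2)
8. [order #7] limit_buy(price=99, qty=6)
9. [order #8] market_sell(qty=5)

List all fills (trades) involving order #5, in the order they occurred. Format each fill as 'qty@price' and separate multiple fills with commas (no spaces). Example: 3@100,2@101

After op 1 [order #1] limit_buy(price=103, qty=7): fills=none; bids=[#1:7@103] asks=[-]
After op 2 cancel(order #1): fills=none; bids=[-] asks=[-]
After op 3 [order #2] limit_buy(price=95, qty=5): fills=none; bids=[#2:5@95] asks=[-]
After op 4 [order #3] market_sell(qty=2): fills=#2x#3:2@95; bids=[#2:3@95] asks=[-]
After op 5 [order #4] market_sell(qty=7): fills=#2x#4:3@95; bids=[-] asks=[-]
After op 6 [order #5] limit_sell(price=96, qty=6): fills=none; bids=[-] asks=[#5:6@96]
After op 7 [order #6] limit_buy(price=101, qty=2): fills=#6x#5:2@96; bids=[-] asks=[#5:4@96]
After op 8 [order #7] limit_buy(price=99, qty=6): fills=#7x#5:4@96; bids=[#7:2@99] asks=[-]
After op 9 [order #8] market_sell(qty=5): fills=#7x#8:2@99; bids=[-] asks=[-]

Answer: 2@96,4@96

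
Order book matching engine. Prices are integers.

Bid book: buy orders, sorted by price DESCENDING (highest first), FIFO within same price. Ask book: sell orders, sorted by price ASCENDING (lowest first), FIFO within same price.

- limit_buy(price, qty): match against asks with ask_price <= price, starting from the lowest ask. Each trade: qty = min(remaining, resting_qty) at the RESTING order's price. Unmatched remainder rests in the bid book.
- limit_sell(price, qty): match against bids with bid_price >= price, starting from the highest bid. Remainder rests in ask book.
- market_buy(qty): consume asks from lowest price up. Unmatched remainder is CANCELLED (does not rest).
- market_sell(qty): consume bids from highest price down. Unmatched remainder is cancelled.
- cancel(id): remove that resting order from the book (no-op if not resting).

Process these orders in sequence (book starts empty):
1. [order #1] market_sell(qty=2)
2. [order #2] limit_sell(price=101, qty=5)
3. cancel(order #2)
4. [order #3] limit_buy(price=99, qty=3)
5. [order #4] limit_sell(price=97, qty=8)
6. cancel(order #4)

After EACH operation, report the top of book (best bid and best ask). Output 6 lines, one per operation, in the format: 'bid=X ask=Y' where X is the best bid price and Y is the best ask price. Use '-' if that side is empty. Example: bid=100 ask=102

Answer: bid=- ask=-
bid=- ask=101
bid=- ask=-
bid=99 ask=-
bid=- ask=97
bid=- ask=-

Derivation:
After op 1 [order #1] market_sell(qty=2): fills=none; bids=[-] asks=[-]
After op 2 [order #2] limit_sell(price=101, qty=5): fills=none; bids=[-] asks=[#2:5@101]
After op 3 cancel(order #2): fills=none; bids=[-] asks=[-]
After op 4 [order #3] limit_buy(price=99, qty=3): fills=none; bids=[#3:3@99] asks=[-]
After op 5 [order #4] limit_sell(price=97, qty=8): fills=#3x#4:3@99; bids=[-] asks=[#4:5@97]
After op 6 cancel(order #4): fills=none; bids=[-] asks=[-]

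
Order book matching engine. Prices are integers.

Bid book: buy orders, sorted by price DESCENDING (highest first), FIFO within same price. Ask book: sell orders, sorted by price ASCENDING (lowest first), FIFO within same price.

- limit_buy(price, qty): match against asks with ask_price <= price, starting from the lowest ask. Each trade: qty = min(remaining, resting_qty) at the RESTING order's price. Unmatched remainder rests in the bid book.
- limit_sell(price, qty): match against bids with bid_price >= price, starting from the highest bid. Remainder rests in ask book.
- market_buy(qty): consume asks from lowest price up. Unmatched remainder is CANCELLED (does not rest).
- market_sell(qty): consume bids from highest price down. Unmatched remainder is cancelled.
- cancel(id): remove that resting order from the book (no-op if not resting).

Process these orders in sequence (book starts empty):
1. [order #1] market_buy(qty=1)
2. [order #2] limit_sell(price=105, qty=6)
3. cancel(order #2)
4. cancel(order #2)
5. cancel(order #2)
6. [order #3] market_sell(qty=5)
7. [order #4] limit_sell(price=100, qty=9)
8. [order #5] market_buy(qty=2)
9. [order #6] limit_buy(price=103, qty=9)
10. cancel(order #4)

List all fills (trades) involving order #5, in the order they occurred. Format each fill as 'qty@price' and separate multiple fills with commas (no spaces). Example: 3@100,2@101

Answer: 2@100

Derivation:
After op 1 [order #1] market_buy(qty=1): fills=none; bids=[-] asks=[-]
After op 2 [order #2] limit_sell(price=105, qty=6): fills=none; bids=[-] asks=[#2:6@105]
After op 3 cancel(order #2): fills=none; bids=[-] asks=[-]
After op 4 cancel(order #2): fills=none; bids=[-] asks=[-]
After op 5 cancel(order #2): fills=none; bids=[-] asks=[-]
After op 6 [order #3] market_sell(qty=5): fills=none; bids=[-] asks=[-]
After op 7 [order #4] limit_sell(price=100, qty=9): fills=none; bids=[-] asks=[#4:9@100]
After op 8 [order #5] market_buy(qty=2): fills=#5x#4:2@100; bids=[-] asks=[#4:7@100]
After op 9 [order #6] limit_buy(price=103, qty=9): fills=#6x#4:7@100; bids=[#6:2@103] asks=[-]
After op 10 cancel(order #4): fills=none; bids=[#6:2@103] asks=[-]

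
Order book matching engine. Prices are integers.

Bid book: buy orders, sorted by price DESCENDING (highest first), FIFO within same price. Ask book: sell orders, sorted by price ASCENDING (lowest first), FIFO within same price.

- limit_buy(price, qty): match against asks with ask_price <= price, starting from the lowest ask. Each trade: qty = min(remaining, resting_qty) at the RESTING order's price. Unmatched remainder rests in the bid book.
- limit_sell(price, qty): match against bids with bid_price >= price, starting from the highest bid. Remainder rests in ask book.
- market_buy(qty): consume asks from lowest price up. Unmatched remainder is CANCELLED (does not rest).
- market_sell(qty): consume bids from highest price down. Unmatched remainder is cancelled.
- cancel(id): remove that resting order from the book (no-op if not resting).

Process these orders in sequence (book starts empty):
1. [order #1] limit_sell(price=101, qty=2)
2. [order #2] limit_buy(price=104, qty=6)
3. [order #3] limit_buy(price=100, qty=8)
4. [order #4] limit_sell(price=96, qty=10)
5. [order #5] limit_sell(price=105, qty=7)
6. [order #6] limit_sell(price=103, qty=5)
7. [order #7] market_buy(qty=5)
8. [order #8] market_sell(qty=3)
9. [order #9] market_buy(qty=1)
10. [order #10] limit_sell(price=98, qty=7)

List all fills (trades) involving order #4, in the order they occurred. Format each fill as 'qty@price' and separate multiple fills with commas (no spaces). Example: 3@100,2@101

Answer: 4@104,6@100

Derivation:
After op 1 [order #1] limit_sell(price=101, qty=2): fills=none; bids=[-] asks=[#1:2@101]
After op 2 [order #2] limit_buy(price=104, qty=6): fills=#2x#1:2@101; bids=[#2:4@104] asks=[-]
After op 3 [order #3] limit_buy(price=100, qty=8): fills=none; bids=[#2:4@104 #3:8@100] asks=[-]
After op 4 [order #4] limit_sell(price=96, qty=10): fills=#2x#4:4@104 #3x#4:6@100; bids=[#3:2@100] asks=[-]
After op 5 [order #5] limit_sell(price=105, qty=7): fills=none; bids=[#3:2@100] asks=[#5:7@105]
After op 6 [order #6] limit_sell(price=103, qty=5): fills=none; bids=[#3:2@100] asks=[#6:5@103 #5:7@105]
After op 7 [order #7] market_buy(qty=5): fills=#7x#6:5@103; bids=[#3:2@100] asks=[#5:7@105]
After op 8 [order #8] market_sell(qty=3): fills=#3x#8:2@100; bids=[-] asks=[#5:7@105]
After op 9 [order #9] market_buy(qty=1): fills=#9x#5:1@105; bids=[-] asks=[#5:6@105]
After op 10 [order #10] limit_sell(price=98, qty=7): fills=none; bids=[-] asks=[#10:7@98 #5:6@105]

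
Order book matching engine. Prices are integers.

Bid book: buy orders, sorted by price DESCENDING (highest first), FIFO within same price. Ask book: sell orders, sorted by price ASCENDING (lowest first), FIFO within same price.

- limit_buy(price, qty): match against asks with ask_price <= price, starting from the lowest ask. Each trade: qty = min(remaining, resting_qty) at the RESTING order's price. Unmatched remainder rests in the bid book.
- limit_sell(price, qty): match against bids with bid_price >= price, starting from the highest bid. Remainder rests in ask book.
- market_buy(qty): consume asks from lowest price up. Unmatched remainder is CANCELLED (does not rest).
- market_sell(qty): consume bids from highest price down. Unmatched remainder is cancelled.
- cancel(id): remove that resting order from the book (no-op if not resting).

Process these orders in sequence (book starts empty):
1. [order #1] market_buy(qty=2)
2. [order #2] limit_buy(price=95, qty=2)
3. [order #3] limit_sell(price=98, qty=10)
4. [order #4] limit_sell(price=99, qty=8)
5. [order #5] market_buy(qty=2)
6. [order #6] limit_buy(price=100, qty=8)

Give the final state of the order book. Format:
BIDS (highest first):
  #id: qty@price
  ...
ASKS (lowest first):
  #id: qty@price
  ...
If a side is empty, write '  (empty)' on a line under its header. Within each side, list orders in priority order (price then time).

After op 1 [order #1] market_buy(qty=2): fills=none; bids=[-] asks=[-]
After op 2 [order #2] limit_buy(price=95, qty=2): fills=none; bids=[#2:2@95] asks=[-]
After op 3 [order #3] limit_sell(price=98, qty=10): fills=none; bids=[#2:2@95] asks=[#3:10@98]
After op 4 [order #4] limit_sell(price=99, qty=8): fills=none; bids=[#2:2@95] asks=[#3:10@98 #4:8@99]
After op 5 [order #5] market_buy(qty=2): fills=#5x#3:2@98; bids=[#2:2@95] asks=[#3:8@98 #4:8@99]
After op 6 [order #6] limit_buy(price=100, qty=8): fills=#6x#3:8@98; bids=[#2:2@95] asks=[#4:8@99]

Answer: BIDS (highest first):
  #2: 2@95
ASKS (lowest first):
  #4: 8@99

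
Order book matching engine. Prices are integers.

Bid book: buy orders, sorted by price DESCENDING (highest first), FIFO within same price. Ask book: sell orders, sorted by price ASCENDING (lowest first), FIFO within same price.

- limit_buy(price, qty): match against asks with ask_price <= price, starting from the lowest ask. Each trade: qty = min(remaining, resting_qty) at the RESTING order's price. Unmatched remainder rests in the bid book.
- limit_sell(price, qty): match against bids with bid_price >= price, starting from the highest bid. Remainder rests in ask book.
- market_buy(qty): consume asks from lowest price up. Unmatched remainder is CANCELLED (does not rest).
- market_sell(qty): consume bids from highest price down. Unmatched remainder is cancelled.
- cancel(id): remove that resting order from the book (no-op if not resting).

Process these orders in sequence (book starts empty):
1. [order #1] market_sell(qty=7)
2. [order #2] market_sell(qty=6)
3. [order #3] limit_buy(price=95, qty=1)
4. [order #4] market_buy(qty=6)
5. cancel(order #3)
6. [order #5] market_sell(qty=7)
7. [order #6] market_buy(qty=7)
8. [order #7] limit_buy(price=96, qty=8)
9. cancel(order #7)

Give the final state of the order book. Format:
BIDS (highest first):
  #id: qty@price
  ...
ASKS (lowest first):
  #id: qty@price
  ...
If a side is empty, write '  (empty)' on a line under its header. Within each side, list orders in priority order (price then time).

Answer: BIDS (highest first):
  (empty)
ASKS (lowest first):
  (empty)

Derivation:
After op 1 [order #1] market_sell(qty=7): fills=none; bids=[-] asks=[-]
After op 2 [order #2] market_sell(qty=6): fills=none; bids=[-] asks=[-]
After op 3 [order #3] limit_buy(price=95, qty=1): fills=none; bids=[#3:1@95] asks=[-]
After op 4 [order #4] market_buy(qty=6): fills=none; bids=[#3:1@95] asks=[-]
After op 5 cancel(order #3): fills=none; bids=[-] asks=[-]
After op 6 [order #5] market_sell(qty=7): fills=none; bids=[-] asks=[-]
After op 7 [order #6] market_buy(qty=7): fills=none; bids=[-] asks=[-]
After op 8 [order #7] limit_buy(price=96, qty=8): fills=none; bids=[#7:8@96] asks=[-]
After op 9 cancel(order #7): fills=none; bids=[-] asks=[-]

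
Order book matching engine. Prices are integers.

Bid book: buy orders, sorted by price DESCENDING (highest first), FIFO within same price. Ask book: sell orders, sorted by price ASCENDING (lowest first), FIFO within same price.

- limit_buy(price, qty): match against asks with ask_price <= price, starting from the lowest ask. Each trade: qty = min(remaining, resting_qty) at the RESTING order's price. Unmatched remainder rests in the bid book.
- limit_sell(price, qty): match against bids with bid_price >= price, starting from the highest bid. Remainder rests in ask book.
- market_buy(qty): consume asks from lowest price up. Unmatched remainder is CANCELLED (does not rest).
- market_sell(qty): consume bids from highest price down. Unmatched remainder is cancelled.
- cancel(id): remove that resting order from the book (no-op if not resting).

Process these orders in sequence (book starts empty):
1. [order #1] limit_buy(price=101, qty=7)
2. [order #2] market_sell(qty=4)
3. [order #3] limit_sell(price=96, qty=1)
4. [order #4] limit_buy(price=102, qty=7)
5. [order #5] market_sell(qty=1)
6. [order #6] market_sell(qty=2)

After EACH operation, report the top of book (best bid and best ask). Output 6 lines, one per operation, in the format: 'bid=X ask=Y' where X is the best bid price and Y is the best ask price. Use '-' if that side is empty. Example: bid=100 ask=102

After op 1 [order #1] limit_buy(price=101, qty=7): fills=none; bids=[#1:7@101] asks=[-]
After op 2 [order #2] market_sell(qty=4): fills=#1x#2:4@101; bids=[#1:3@101] asks=[-]
After op 3 [order #3] limit_sell(price=96, qty=1): fills=#1x#3:1@101; bids=[#1:2@101] asks=[-]
After op 4 [order #4] limit_buy(price=102, qty=7): fills=none; bids=[#4:7@102 #1:2@101] asks=[-]
After op 5 [order #5] market_sell(qty=1): fills=#4x#5:1@102; bids=[#4:6@102 #1:2@101] asks=[-]
After op 6 [order #6] market_sell(qty=2): fills=#4x#6:2@102; bids=[#4:4@102 #1:2@101] asks=[-]

Answer: bid=101 ask=-
bid=101 ask=-
bid=101 ask=-
bid=102 ask=-
bid=102 ask=-
bid=102 ask=-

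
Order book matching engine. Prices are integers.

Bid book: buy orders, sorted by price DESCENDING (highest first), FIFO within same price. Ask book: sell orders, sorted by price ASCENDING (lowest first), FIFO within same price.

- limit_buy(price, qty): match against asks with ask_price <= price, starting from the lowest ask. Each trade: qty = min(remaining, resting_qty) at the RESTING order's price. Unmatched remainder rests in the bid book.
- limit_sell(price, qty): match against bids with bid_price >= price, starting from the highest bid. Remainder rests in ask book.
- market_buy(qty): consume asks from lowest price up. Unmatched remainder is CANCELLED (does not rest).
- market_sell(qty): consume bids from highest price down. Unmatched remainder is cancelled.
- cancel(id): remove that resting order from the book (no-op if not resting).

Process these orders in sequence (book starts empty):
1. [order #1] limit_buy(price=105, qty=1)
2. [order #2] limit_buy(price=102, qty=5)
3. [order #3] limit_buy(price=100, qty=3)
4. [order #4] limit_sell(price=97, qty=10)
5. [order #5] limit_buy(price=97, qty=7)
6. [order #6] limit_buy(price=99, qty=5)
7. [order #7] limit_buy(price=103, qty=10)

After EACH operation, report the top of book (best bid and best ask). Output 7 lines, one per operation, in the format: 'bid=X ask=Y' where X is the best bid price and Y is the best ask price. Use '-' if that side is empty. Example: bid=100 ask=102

Answer: bid=105 ask=-
bid=105 ask=-
bid=105 ask=-
bid=- ask=97
bid=97 ask=-
bid=99 ask=-
bid=103 ask=-

Derivation:
After op 1 [order #1] limit_buy(price=105, qty=1): fills=none; bids=[#1:1@105] asks=[-]
After op 2 [order #2] limit_buy(price=102, qty=5): fills=none; bids=[#1:1@105 #2:5@102] asks=[-]
After op 3 [order #3] limit_buy(price=100, qty=3): fills=none; bids=[#1:1@105 #2:5@102 #3:3@100] asks=[-]
After op 4 [order #4] limit_sell(price=97, qty=10): fills=#1x#4:1@105 #2x#4:5@102 #3x#4:3@100; bids=[-] asks=[#4:1@97]
After op 5 [order #5] limit_buy(price=97, qty=7): fills=#5x#4:1@97; bids=[#5:6@97] asks=[-]
After op 6 [order #6] limit_buy(price=99, qty=5): fills=none; bids=[#6:5@99 #5:6@97] asks=[-]
After op 7 [order #7] limit_buy(price=103, qty=10): fills=none; bids=[#7:10@103 #6:5@99 #5:6@97] asks=[-]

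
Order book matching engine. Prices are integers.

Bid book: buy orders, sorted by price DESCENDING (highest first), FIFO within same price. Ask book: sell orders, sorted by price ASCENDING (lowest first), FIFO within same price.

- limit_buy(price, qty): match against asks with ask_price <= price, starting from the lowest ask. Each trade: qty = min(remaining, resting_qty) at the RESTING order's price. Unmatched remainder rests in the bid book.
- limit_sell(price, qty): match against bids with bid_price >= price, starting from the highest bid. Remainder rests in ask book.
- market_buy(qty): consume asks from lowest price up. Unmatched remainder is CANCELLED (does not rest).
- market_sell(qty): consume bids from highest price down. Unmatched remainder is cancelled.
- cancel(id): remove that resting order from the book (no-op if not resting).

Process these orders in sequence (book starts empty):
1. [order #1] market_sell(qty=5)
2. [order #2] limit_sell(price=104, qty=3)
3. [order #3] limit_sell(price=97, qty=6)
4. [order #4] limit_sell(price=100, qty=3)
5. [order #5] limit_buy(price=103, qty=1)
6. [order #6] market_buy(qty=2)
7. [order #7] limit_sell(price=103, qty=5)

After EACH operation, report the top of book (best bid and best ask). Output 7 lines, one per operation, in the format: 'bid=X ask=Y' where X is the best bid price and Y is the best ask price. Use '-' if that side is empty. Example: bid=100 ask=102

After op 1 [order #1] market_sell(qty=5): fills=none; bids=[-] asks=[-]
After op 2 [order #2] limit_sell(price=104, qty=3): fills=none; bids=[-] asks=[#2:3@104]
After op 3 [order #3] limit_sell(price=97, qty=6): fills=none; bids=[-] asks=[#3:6@97 #2:3@104]
After op 4 [order #4] limit_sell(price=100, qty=3): fills=none; bids=[-] asks=[#3:6@97 #4:3@100 #2:3@104]
After op 5 [order #5] limit_buy(price=103, qty=1): fills=#5x#3:1@97; bids=[-] asks=[#3:5@97 #4:3@100 #2:3@104]
After op 6 [order #6] market_buy(qty=2): fills=#6x#3:2@97; bids=[-] asks=[#3:3@97 #4:3@100 #2:3@104]
After op 7 [order #7] limit_sell(price=103, qty=5): fills=none; bids=[-] asks=[#3:3@97 #4:3@100 #7:5@103 #2:3@104]

Answer: bid=- ask=-
bid=- ask=104
bid=- ask=97
bid=- ask=97
bid=- ask=97
bid=- ask=97
bid=- ask=97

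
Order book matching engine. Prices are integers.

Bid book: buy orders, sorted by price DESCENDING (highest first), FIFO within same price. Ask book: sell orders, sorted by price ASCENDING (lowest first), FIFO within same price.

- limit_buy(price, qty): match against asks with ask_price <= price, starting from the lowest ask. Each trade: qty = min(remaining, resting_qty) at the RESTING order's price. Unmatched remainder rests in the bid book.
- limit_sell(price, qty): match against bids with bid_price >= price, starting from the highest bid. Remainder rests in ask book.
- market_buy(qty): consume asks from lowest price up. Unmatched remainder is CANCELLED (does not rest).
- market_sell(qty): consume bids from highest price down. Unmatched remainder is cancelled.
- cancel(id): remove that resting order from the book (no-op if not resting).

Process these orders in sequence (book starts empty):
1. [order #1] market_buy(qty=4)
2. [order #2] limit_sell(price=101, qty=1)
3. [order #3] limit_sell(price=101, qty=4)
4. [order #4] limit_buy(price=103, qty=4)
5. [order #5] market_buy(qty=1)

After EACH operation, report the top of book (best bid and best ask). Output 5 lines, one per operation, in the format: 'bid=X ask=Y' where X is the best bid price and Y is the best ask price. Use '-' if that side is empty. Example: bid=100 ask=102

Answer: bid=- ask=-
bid=- ask=101
bid=- ask=101
bid=- ask=101
bid=- ask=-

Derivation:
After op 1 [order #1] market_buy(qty=4): fills=none; bids=[-] asks=[-]
After op 2 [order #2] limit_sell(price=101, qty=1): fills=none; bids=[-] asks=[#2:1@101]
After op 3 [order #3] limit_sell(price=101, qty=4): fills=none; bids=[-] asks=[#2:1@101 #3:4@101]
After op 4 [order #4] limit_buy(price=103, qty=4): fills=#4x#2:1@101 #4x#3:3@101; bids=[-] asks=[#3:1@101]
After op 5 [order #5] market_buy(qty=1): fills=#5x#3:1@101; bids=[-] asks=[-]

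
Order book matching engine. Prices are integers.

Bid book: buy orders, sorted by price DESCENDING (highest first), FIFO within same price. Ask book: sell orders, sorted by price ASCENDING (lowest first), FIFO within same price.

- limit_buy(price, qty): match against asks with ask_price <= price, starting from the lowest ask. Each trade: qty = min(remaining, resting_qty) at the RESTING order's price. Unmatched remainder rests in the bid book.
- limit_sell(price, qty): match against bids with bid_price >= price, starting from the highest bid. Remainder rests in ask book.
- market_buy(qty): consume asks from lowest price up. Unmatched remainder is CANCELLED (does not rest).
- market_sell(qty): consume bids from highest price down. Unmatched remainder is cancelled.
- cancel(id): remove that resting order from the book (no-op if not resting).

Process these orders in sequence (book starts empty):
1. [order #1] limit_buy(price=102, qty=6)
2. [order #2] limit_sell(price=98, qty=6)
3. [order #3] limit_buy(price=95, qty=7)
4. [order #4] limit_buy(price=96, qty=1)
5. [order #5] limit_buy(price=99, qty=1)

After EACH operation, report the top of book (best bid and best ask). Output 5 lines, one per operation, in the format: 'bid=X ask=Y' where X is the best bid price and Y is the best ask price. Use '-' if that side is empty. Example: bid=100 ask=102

Answer: bid=102 ask=-
bid=- ask=-
bid=95 ask=-
bid=96 ask=-
bid=99 ask=-

Derivation:
After op 1 [order #1] limit_buy(price=102, qty=6): fills=none; bids=[#1:6@102] asks=[-]
After op 2 [order #2] limit_sell(price=98, qty=6): fills=#1x#2:6@102; bids=[-] asks=[-]
After op 3 [order #3] limit_buy(price=95, qty=7): fills=none; bids=[#3:7@95] asks=[-]
After op 4 [order #4] limit_buy(price=96, qty=1): fills=none; bids=[#4:1@96 #3:7@95] asks=[-]
After op 5 [order #5] limit_buy(price=99, qty=1): fills=none; bids=[#5:1@99 #4:1@96 #3:7@95] asks=[-]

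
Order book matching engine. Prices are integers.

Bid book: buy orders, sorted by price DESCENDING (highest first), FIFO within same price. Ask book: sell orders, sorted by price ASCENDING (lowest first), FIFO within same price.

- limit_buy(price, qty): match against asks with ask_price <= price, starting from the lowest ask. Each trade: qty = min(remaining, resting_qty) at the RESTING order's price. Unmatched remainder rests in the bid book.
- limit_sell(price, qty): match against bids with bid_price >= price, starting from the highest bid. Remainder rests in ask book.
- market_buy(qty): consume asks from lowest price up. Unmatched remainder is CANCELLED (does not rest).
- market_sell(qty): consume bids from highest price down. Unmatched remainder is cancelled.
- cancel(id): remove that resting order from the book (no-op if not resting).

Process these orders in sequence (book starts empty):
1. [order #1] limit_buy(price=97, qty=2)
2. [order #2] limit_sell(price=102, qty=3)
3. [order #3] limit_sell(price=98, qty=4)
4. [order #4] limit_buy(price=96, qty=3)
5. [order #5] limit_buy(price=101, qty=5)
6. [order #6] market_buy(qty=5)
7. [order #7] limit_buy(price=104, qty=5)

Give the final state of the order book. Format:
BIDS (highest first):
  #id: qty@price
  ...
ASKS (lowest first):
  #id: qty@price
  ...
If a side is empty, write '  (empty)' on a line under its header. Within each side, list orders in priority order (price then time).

After op 1 [order #1] limit_buy(price=97, qty=2): fills=none; bids=[#1:2@97] asks=[-]
After op 2 [order #2] limit_sell(price=102, qty=3): fills=none; bids=[#1:2@97] asks=[#2:3@102]
After op 3 [order #3] limit_sell(price=98, qty=4): fills=none; bids=[#1:2@97] asks=[#3:4@98 #2:3@102]
After op 4 [order #4] limit_buy(price=96, qty=3): fills=none; bids=[#1:2@97 #4:3@96] asks=[#3:4@98 #2:3@102]
After op 5 [order #5] limit_buy(price=101, qty=5): fills=#5x#3:4@98; bids=[#5:1@101 #1:2@97 #4:3@96] asks=[#2:3@102]
After op 6 [order #6] market_buy(qty=5): fills=#6x#2:3@102; bids=[#5:1@101 #1:2@97 #4:3@96] asks=[-]
After op 7 [order #7] limit_buy(price=104, qty=5): fills=none; bids=[#7:5@104 #5:1@101 #1:2@97 #4:3@96] asks=[-]

Answer: BIDS (highest first):
  #7: 5@104
  #5: 1@101
  #1: 2@97
  #4: 3@96
ASKS (lowest first):
  (empty)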